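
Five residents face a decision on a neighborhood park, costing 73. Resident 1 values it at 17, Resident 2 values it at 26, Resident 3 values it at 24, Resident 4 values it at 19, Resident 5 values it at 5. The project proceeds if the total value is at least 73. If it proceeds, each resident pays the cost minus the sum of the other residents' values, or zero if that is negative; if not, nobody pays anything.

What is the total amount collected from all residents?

Total value 91 ≥ cost 73, so it is built.
Resident 1: others sum to 74; max(0, 73 - 74) = 0.
Resident 2: others sum to 65; max(0, 73 - 65) = 8.
Resident 3: others sum to 67; max(0, 73 - 67) = 6.
Resident 4: others sum to 72; max(0, 73 - 72) = 1.
Resident 5: others sum to 86; max(0, 73 - 86) = 0.
Total collected = 0 + 8 + 6 + 1 + 0 = 15.

15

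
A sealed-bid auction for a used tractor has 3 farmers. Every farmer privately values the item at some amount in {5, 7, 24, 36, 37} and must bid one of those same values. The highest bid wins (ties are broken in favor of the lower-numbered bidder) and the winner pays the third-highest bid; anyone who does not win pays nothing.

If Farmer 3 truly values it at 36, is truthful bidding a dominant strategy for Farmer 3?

No

Consider the case where Farmer 1 bids 5 and Farmer 2 bids 36.
Truthful bid 36: loses, pays 0, utility 0.
Bid 37 instead: wins, pays 5, utility 36 - 5 = 31.
Since 31 > 0, bidding 37 is strictly better here, so truthful bidding is not dominant.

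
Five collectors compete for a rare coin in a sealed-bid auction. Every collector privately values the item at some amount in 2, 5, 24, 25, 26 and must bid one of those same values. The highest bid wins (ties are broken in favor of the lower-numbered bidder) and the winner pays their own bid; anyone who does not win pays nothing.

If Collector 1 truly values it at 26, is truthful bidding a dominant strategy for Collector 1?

No

Consider the case where Collector 2 bids 2, Collector 3 bids 2, Collector 4 bids 2 and Collector 5 bids 2.
Truthful bid 26: wins, pays 26, utility 26 - 26 = 0.
Bid 2 instead: wins, pays 2, utility 26 - 2 = 24.
Since 24 > 0, bidding 2 is strictly better here, so truthful bidding is not dominant.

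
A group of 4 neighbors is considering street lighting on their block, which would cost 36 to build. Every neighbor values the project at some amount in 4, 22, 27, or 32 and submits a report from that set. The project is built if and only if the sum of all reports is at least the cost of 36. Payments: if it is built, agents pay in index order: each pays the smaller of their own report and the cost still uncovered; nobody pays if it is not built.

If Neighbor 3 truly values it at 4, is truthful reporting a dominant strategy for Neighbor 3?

Yes

Check each profile of the others' reports and compare truth against every alternative report.
Others report (4, 4, 22): truth gives 0, best alternative gives -18.
Others report (4, 4, 27): truth gives 0, best alternative gives -18.
Others report (4, 4, 32): truth gives 0, best alternative gives -18.
Others report (4, 22, 4): truth gives 0, best alternative gives -6.
Others report (4, 22, 22): truth gives 0, best alternative gives -6.
Others report (4, 22, 27): truth gives 0, best alternative gives -6.
(Remaining 58 profiles checked similarly; truth is weakly best in each.)
In every case the truthful report is at least as good as any alternative, so it is a dominant strategy.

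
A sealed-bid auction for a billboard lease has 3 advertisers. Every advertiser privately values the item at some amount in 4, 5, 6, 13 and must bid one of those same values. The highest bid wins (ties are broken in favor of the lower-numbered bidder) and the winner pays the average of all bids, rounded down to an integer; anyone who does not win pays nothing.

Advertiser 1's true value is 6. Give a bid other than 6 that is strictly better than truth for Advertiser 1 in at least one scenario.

5

Suppose Advertiser 2 bids 4 and Advertiser 3 bids 5.
Bid 6: wins, pays 5, utility 6 - 5 = 1.
Bid 5: wins, pays 4, utility 6 - 4 = 2.
So bidding 5 beats truth here (2 > 1).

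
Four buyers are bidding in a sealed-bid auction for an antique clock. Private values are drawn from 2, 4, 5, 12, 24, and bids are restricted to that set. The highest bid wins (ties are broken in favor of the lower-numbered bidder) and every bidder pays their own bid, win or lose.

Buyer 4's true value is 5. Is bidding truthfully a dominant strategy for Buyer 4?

No

Consider the case where Buyer 1 bids 2, Buyer 2 bids 2 and Buyer 3 bids 2.
Truthful bid 5: wins, pays 5, utility 5 - 5 = 0.
Bid 4 instead: wins, pays 4, utility 5 - 4 = 1.
Since 1 > 0, bidding 4 is strictly better here, so truthful bidding is not dominant.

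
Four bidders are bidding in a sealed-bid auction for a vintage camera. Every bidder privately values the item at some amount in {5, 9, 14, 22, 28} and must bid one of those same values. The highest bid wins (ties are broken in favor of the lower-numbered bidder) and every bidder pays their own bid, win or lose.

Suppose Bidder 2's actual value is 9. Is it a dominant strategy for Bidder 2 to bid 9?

Consider the case where Bidder 1 bids 5, Bidder 3 bids 5 and Bidder 4 bids 14.
Truthful bid 9: loses but pays 9, utility -9.
Bid 5 instead: loses but pays 5, utility -5.
Since -5 > -9, bidding 5 is strictly better here, so truthful bidding is not dominant.

No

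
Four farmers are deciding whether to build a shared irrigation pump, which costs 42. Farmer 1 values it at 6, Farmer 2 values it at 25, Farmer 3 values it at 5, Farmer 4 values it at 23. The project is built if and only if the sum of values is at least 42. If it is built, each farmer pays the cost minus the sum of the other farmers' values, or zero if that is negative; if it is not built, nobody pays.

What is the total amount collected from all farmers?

Total value 59 ≥ cost 42, so it is built.
Farmer 1: others sum to 53; max(0, 42 - 53) = 0.
Farmer 2: others sum to 34; max(0, 42 - 34) = 8.
Farmer 3: others sum to 54; max(0, 42 - 54) = 0.
Farmer 4: others sum to 36; max(0, 42 - 36) = 6.
Total collected = 0 + 8 + 0 + 6 = 14.

14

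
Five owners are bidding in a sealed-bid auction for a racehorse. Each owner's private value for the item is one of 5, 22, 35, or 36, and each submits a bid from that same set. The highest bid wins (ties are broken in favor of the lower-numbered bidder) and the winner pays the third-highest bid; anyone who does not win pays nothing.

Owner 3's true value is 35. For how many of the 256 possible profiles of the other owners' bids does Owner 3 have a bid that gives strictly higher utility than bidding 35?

32

Others bid (5, 5, 5, 36): truth gives 0; bid 36 gives 30 > 0. Violating.
Others bid (5, 5, 22, 36): truth gives 0; bid 36 gives 13 > 0. Violating.
Others bid (5, 5, 36, 5): truth gives 0; bid 36 gives 30 > 0. Violating.
Others bid (5, 5, 36, 22): truth gives 0; bid 36 gives 13 > 0. Violating.
Others bid (5, 5, 5, 5): truth gives 30; no alternative beats it.
Others bid (5, 5, 5, 22): truth gives 30; no alternative beats it.
(Checking all 256 profiles: 32 have a profitable deviation, 224 do not.)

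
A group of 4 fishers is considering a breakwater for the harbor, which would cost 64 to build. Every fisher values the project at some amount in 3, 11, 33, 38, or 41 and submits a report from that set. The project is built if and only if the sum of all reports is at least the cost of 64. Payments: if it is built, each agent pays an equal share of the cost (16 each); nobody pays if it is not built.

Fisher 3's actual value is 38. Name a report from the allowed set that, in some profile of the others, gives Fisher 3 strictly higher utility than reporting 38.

41

Suppose Fisher 1 reports 3, Fisher 2 reports 11 and Fisher 4 reports 11.
Report 38: project not built, utility 0.
Report 41: project built, pays 16, utility 38 - 16 = 22.
So reporting 41 beats truth here (22 > 0).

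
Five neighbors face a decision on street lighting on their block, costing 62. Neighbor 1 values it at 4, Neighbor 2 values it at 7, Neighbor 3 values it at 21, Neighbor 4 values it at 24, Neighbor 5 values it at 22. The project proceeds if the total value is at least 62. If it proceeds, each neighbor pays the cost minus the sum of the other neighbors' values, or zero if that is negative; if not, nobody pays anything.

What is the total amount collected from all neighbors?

Total value 78 ≥ cost 62, so it is built.
Neighbor 1: others sum to 74; max(0, 62 - 74) = 0.
Neighbor 2: others sum to 71; max(0, 62 - 71) = 0.
Neighbor 3: others sum to 57; max(0, 62 - 57) = 5.
Neighbor 4: others sum to 54; max(0, 62 - 54) = 8.
Neighbor 5: others sum to 56; max(0, 62 - 56) = 6.
Total collected = 0 + 0 + 5 + 8 + 6 = 19.

19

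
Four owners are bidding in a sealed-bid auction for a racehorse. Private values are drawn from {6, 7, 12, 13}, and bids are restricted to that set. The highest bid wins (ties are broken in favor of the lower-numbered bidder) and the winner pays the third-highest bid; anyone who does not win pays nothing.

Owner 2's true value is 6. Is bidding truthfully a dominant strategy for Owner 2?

Check each profile of the others' bids and compare truth against every alternative bid.
Others bid (6, 7, 7): truth gives 0, best alternative gives -1.
Others bid (6, 6, 6): truth gives 0, best alternative gives 0.
Others bid (6, 6, 7): truth gives 0, best alternative gives 0.
Others bid (6, 6, 12): truth gives 0, best alternative gives 0.
Others bid (6, 6, 13): truth gives 0, best alternative gives 0.
Others bid (6, 7, 6): truth gives 0, best alternative gives 0.
(Remaining 58 profiles checked similarly; truth is weakly best in each.)
In every case the truthful bid is at least as good as any alternative, so it is a dominant strategy.

Yes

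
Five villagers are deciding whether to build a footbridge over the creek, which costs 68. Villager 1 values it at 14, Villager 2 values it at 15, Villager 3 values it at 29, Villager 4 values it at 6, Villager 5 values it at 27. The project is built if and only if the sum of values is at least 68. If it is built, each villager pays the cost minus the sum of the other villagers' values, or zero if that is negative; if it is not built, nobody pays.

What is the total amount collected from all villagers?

10

Total value 91 ≥ cost 68, so it is built.
Villager 1: others sum to 77; max(0, 68 - 77) = 0.
Villager 2: others sum to 76; max(0, 68 - 76) = 0.
Villager 3: others sum to 62; max(0, 68 - 62) = 6.
Villager 4: others sum to 85; max(0, 68 - 85) = 0.
Villager 5: others sum to 64; max(0, 68 - 64) = 4.
Total collected = 0 + 0 + 6 + 0 + 4 = 10.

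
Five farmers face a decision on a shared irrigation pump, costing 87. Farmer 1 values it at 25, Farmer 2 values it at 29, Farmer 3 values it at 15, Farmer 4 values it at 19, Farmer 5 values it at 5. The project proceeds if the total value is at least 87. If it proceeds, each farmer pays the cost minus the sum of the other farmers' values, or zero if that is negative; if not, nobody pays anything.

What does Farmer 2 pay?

23

Total value 93 ≥ cost 87, so the project is built.
The other farmers' values sum to 64.
Cost minus that sum is 87 - 64 = 23.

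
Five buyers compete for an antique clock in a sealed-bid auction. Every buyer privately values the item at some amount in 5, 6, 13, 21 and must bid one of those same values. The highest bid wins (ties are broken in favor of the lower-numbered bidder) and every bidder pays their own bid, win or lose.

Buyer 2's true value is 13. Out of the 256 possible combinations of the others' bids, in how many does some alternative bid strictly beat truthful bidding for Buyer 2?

Others bid (5, 5, 5, 5): truth gives 0; bid 6 gives 7 > 0. Violating.
Others bid (5, 5, 5, 6): truth gives 0; bid 6 gives 7 > 0. Violating.
Others bid (5, 5, 5, 21): truth gives -13; bid 5 gives -5 > -13. Violating.
Others bid (5, 5, 6, 5): truth gives 0; bid 6 gives 7 > 0. Violating.
Others bid (5, 5, 5, 13): truth gives 0; no alternative beats it.
Others bid (5, 5, 6, 13): truth gives 0; no alternative beats it.
(Checking all 256 profiles: 210 have a profitable deviation, 46 do not.)

210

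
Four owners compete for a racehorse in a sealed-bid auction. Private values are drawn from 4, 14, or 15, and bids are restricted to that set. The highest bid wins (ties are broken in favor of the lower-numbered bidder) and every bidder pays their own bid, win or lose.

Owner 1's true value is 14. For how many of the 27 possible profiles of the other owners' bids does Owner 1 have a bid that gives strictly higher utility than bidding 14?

20

Others bid (4, 4, 4): truth gives 0; bid 4 gives 10 > 0. Violating.
Others bid (4, 4, 15): truth gives -14; bid 15 gives -1 > -14. Violating.
Others bid (4, 14, 15): truth gives -14; bid 15 gives -1 > -14. Violating.
Others bid (4, 15, 4): truth gives -14; bid 15 gives -1 > -14. Violating.
Others bid (4, 4, 14): truth gives 0; no alternative beats it.
Others bid (4, 14, 4): truth gives 0; no alternative beats it.
(Checking all 27 profiles: 20 have a profitable deviation, 7 do not.)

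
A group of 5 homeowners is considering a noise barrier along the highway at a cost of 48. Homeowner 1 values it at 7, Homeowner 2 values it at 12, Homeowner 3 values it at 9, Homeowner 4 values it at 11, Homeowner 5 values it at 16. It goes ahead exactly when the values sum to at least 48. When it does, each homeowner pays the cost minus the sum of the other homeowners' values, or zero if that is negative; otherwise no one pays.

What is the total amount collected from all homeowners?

20

Total value 55 ≥ cost 48, so it is built.
Homeowner 1: others sum to 48; max(0, 48 - 48) = 0.
Homeowner 2: others sum to 43; max(0, 48 - 43) = 5.
Homeowner 3: others sum to 46; max(0, 48 - 46) = 2.
Homeowner 4: others sum to 44; max(0, 48 - 44) = 4.
Homeowner 5: others sum to 39; max(0, 48 - 39) = 9.
Total collected = 0 + 5 + 2 + 4 + 9 = 20.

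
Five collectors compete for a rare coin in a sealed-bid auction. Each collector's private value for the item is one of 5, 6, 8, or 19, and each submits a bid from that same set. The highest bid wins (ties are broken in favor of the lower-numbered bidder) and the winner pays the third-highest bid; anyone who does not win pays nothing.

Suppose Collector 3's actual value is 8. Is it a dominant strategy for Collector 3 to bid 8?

No

Consider the case where Collector 1 bids 5, Collector 2 bids 5, Collector 4 bids 5 and Collector 5 bids 19.
Truthful bid 8: loses, pays 0, utility 0.
Bid 19 instead: wins, pays 5, utility 8 - 5 = 3.
Since 3 > 0, bidding 19 is strictly better here, so truthful bidding is not dominant.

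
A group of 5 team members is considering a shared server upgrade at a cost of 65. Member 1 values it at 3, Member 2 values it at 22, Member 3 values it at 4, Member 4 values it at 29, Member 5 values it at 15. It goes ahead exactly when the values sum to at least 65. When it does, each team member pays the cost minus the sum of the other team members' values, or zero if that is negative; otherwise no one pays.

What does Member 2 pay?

Total value 73 ≥ cost 65, so the project is built.
The other team members' values sum to 51.
Cost minus that sum is 65 - 51 = 14.

14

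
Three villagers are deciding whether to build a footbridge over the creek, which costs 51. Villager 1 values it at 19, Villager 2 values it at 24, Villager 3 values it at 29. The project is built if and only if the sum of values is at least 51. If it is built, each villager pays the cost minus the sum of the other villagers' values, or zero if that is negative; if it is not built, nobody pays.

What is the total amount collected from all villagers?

11

Total value 72 ≥ cost 51, so it is built.
Villager 1: others sum to 53; max(0, 51 - 53) = 0.
Villager 2: others sum to 48; max(0, 51 - 48) = 3.
Villager 3: others sum to 43; max(0, 51 - 43) = 8.
Total collected = 0 + 3 + 8 = 11.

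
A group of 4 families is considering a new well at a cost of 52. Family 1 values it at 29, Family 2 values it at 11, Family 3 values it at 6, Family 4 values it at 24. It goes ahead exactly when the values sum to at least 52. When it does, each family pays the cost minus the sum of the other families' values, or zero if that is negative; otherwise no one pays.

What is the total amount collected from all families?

Total value 70 ≥ cost 52, so it is built.
Family 1: others sum to 41; max(0, 52 - 41) = 11.
Family 2: others sum to 59; max(0, 52 - 59) = 0.
Family 3: others sum to 64; max(0, 52 - 64) = 0.
Family 4: others sum to 46; max(0, 52 - 46) = 6.
Total collected = 11 + 0 + 0 + 6 = 17.

17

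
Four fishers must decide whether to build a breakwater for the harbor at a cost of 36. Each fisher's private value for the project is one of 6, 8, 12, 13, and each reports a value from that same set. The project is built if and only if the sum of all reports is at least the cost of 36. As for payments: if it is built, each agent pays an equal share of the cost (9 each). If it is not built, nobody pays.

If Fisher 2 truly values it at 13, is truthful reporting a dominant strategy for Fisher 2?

Check each profile of the others' reports and compare truth against every alternative report.
Others report (6, 6, 12): truth gives 4, best alternative gives 4.
Others report (6, 6, 13): truth gives 4, best alternative gives 4.
Others report (6, 8, 12): truth gives 4, best alternative gives 4.
Others report (6, 8, 13): truth gives 4, best alternative gives 4.
Others report (6, 12, 6): truth gives 4, best alternative gives 4.
Others report (6, 12, 8): truth gives 4, best alternative gives 4.
(Remaining 58 profiles checked similarly; truth is weakly best in each.)
In every case the truthful report is at least as good as any alternative, so it is a dominant strategy.

Yes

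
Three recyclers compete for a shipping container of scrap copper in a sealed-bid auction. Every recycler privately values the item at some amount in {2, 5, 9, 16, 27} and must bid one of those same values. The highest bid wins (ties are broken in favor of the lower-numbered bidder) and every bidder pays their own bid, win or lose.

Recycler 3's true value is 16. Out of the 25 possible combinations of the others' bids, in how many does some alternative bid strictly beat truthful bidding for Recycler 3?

20

Others bid (2, 2): truth gives 0; bid 5 gives 11 > 0. Violating.
Others bid (2, 5): truth gives 0; bid 9 gives 7 > 0. Violating.
Others bid (2, 16): truth gives -16; bid 2 gives -2 > -16. Violating.
Others bid (2, 27): truth gives -16; bid 2 gives -2 > -16. Violating.
Others bid (2, 9): truth gives 0; no alternative beats it.
Others bid (5, 9): truth gives 0; no alternative beats it.
(Checking all 25 profiles: 20 have a profitable deviation, 5 do not.)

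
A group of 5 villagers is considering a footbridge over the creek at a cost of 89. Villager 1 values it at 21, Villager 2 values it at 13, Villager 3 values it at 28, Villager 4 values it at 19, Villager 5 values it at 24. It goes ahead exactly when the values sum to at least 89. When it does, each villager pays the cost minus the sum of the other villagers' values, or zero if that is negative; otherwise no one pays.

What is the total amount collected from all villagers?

28

Total value 105 ≥ cost 89, so it is built.
Villager 1: others sum to 84; max(0, 89 - 84) = 5.
Villager 2: others sum to 92; max(0, 89 - 92) = 0.
Villager 3: others sum to 77; max(0, 89 - 77) = 12.
Villager 4: others sum to 86; max(0, 89 - 86) = 3.
Villager 5: others sum to 81; max(0, 89 - 81) = 8.
Total collected = 5 + 0 + 12 + 3 + 8 = 28.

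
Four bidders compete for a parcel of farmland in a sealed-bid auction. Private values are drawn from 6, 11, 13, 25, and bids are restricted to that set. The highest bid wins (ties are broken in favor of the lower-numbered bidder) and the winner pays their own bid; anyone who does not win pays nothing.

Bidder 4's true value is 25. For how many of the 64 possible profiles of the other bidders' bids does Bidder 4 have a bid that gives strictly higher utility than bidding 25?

8

Others bid (6, 6, 6): truth gives 0; bid 11 gives 14 > 0. Violating.
Others bid (6, 6, 11): truth gives 0; bid 13 gives 12 > 0. Violating.
Others bid (6, 11, 6): truth gives 0; bid 13 gives 12 > 0. Violating.
Others bid (6, 11, 11): truth gives 0; bid 13 gives 12 > 0. Violating.
Others bid (6, 6, 13): truth gives 0; no alternative beats it.
Others bid (6, 6, 25): truth gives 0; no alternative beats it.
(Checking all 64 profiles: 8 have a profitable deviation, 56 do not.)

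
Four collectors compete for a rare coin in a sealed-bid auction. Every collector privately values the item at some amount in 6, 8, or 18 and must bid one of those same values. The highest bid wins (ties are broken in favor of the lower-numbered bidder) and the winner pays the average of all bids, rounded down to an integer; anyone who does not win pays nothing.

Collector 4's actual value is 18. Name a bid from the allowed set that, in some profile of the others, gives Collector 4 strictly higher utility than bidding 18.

8

Suppose Collector 1 bids 6, Collector 2 bids 6 and Collector 3 bids 6.
Bid 18: wins, pays 9, utility 18 - 9 = 9.
Bid 8: wins, pays 6, utility 18 - 6 = 12.
So bidding 8 beats truth here (12 > 9).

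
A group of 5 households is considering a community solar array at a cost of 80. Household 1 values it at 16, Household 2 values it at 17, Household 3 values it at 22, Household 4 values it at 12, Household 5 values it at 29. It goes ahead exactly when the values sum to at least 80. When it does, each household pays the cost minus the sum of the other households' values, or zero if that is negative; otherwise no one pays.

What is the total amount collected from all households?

20

Total value 96 ≥ cost 80, so it is built.
Household 1: others sum to 80; max(0, 80 - 80) = 0.
Household 2: others sum to 79; max(0, 80 - 79) = 1.
Household 3: others sum to 74; max(0, 80 - 74) = 6.
Household 4: others sum to 84; max(0, 80 - 84) = 0.
Household 5: others sum to 67; max(0, 80 - 67) = 13.
Total collected = 0 + 1 + 6 + 0 + 13 = 20.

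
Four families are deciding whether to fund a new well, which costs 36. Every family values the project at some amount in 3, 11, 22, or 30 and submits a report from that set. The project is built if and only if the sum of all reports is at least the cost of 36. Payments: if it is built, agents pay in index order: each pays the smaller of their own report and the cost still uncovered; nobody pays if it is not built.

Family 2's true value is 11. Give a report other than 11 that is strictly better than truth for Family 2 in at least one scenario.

3

Suppose Family 1 reports 3, Family 3 reports 3 and Family 4 reports 30.
Report 11: project built, pays 11, utility 11 - 11 = 0.
Report 3: project built, pays 3, utility 11 - 3 = 8.
So reporting 3 beats truth here (8 > 0).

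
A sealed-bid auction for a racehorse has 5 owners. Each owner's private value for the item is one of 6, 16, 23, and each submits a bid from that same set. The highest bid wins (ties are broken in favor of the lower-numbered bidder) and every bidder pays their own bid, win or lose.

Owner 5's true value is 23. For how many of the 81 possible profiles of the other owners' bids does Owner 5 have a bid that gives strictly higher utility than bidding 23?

Others bid (6, 6, 6, 6): truth gives 0; bid 16 gives 7 > 0. Violating.
Others bid (6, 6, 6, 23): truth gives -23; bid 6 gives -6 > -23. Violating.
Others bid (6, 6, 16, 23): truth gives -23; bid 6 gives -6 > -23. Violating.
Others bid (6, 6, 23, 6): truth gives -23; bid 6 gives -6 > -23. Violating.
Others bid (6, 6, 6, 16): truth gives 0; no alternative beats it.
Others bid (6, 6, 16, 6): truth gives 0; no alternative beats it.
(Checking all 81 profiles: 66 have a profitable deviation, 15 do not.)

66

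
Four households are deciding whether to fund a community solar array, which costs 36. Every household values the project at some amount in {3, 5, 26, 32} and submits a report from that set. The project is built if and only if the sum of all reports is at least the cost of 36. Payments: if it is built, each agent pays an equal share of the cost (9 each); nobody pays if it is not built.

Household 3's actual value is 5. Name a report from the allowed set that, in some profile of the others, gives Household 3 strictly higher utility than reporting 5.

3

Suppose Household 1 reports 3, Household 2 reports 3 and Household 4 reports 26.
Report 5: project built, pays 9, utility 5 - 9 = -4.
Report 3: project not built, utility 0.
So reporting 3 beats truth here (0 > -4).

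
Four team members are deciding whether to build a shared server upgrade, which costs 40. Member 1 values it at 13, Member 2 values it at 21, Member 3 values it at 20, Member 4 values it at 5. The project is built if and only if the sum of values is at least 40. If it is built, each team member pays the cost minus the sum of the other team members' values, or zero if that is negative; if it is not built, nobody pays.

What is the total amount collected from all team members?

Total value 59 ≥ cost 40, so it is built.
Member 1: others sum to 46; max(0, 40 - 46) = 0.
Member 2: others sum to 38; max(0, 40 - 38) = 2.
Member 3: others sum to 39; max(0, 40 - 39) = 1.
Member 4: others sum to 54; max(0, 40 - 54) = 0.
Total collected = 0 + 2 + 1 + 0 = 3.

3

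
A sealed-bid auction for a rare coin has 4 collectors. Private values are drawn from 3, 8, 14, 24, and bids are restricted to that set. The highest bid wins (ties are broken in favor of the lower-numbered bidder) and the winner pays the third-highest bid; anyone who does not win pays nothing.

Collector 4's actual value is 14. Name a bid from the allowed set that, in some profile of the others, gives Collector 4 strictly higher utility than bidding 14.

Suppose Collector 1 bids 3, Collector 2 bids 3 and Collector 3 bids 14.
Bid 14: loses, pays 0, utility 0.
Bid 24: wins, pays 3, utility 14 - 3 = 11.
So bidding 24 beats truth here (11 > 0).

24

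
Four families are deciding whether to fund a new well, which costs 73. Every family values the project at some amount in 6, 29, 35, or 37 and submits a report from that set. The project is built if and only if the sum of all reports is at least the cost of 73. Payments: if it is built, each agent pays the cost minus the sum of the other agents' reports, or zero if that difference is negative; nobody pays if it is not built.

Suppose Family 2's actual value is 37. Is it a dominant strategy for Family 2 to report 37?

Yes

Check each profile of the others' reports and compare truth against every alternative report.
Others report (6, 35, 35): truth gives 37, best alternative gives 37.
Others report (6, 35, 37): truth gives 37, best alternative gives 37.
Others report (6, 37, 35): truth gives 37, best alternative gives 37.
Others report (6, 37, 37): truth gives 37, best alternative gives 37.
Others report (29, 29, 29): truth gives 37, best alternative gives 37.
Others report (29, 29, 35): truth gives 37, best alternative gives 37.
(Remaining 58 profiles checked similarly; truth is weakly best in each.)
In every case the truthful report is at least as good as any alternative, so it is a dominant strategy.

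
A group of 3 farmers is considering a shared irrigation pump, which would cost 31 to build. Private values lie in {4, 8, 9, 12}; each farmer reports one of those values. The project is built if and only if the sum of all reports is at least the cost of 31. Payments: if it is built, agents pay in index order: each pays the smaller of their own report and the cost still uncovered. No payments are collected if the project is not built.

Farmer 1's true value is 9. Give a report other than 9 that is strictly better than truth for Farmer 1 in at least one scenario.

8

Suppose Farmer 2 reports 12 and Farmer 3 reports 12.
Report 9: project built, pays 9, utility 9 - 9 = 0.
Report 8: project built, pays 8, utility 9 - 8 = 1.
So reporting 8 beats truth here (1 > 0).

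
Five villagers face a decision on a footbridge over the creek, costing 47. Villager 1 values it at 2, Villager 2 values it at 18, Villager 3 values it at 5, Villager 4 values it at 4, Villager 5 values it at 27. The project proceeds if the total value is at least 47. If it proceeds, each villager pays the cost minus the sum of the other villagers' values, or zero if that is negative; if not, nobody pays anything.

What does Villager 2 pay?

Total value 56 ≥ cost 47, so the project is built.
The other villagers' values sum to 38.
Cost minus that sum is 47 - 38 = 9.

9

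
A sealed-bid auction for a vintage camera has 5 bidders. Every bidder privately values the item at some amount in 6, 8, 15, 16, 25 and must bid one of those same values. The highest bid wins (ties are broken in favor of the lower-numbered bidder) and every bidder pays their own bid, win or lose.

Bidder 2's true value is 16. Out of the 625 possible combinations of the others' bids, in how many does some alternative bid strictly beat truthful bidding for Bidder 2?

Others bid (6, 6, 6, 6): truth gives 0; bid 8 gives 8 > 0. Violating.
Others bid (6, 6, 6, 8): truth gives 0; bid 8 gives 8 > 0. Violating.
Others bid (6, 6, 6, 15): truth gives 0; bid 15 gives 1 > 0. Violating.
Others bid (6, 6, 6, 25): truth gives -16; bid 6 gives -6 > -16. Violating.
Others bid (6, 6, 6, 16): truth gives 0; no alternative beats it.
Others bid (6, 6, 8, 16): truth gives 0; no alternative beats it.
(Checking all 625 profiles: 487 have a profitable deviation, 138 do not.)

487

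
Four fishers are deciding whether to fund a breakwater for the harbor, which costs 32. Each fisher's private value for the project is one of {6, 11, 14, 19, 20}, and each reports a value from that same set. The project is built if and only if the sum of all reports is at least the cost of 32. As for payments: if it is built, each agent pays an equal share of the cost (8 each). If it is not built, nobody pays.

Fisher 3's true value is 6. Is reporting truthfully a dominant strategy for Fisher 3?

Check each profile of the others' reports and compare truth against every alternative report.
Others report (6, 6, 11): truth gives 0, best alternative gives -2.
Others report (6, 11, 6): truth gives 0, best alternative gives -2.
Others report (11, 6, 6): truth gives 0, best alternative gives -2.
Others report (6, 6, 14): truth gives -2, best alternative gives -2.
Others report (6, 6, 19): truth gives -2, best alternative gives -2.
Others report (6, 6, 20): truth gives -2, best alternative gives -2.
(Remaining 119 profiles checked similarly; truth is weakly best in each.)
In every case the truthful report is at least as good as any alternative, so it is a dominant strategy.

Yes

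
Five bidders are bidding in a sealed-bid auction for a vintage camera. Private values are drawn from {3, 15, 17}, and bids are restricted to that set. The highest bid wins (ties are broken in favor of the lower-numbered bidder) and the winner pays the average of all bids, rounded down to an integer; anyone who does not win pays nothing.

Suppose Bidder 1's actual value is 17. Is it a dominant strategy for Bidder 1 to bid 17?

No

Consider the case where Bidder 2 bids 3, Bidder 3 bids 3, Bidder 4 bids 3 and Bidder 5 bids 3.
Truthful bid 17: wins, pays 5, utility 17 - 5 = 12.
Bid 3 instead: wins, pays 3, utility 17 - 3 = 14.
Since 14 > 12, bidding 3 is strictly better here, so truthful bidding is not dominant.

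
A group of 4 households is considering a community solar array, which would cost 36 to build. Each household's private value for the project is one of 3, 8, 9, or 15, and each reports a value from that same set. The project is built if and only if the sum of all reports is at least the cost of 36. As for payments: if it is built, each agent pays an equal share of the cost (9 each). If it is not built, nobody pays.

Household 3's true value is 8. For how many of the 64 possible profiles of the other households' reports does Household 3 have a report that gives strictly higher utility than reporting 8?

9

Others report (8, 8, 15): truth gives -1; report 3 gives 0 > -1. Violating.
Others report (8, 9, 15): truth gives -1; report 3 gives 0 > -1. Violating.
Others report (8, 15, 8): truth gives -1; report 3 gives 0 > -1. Violating.
Others report (8, 15, 9): truth gives -1; report 3 gives 0 > -1. Violating.
Others report (3, 3, 3): truth gives 0; no alternative beats it.
Others report (3, 3, 8): truth gives 0; no alternative beats it.
(Checking all 64 profiles: 9 have a profitable deviation, 55 do not.)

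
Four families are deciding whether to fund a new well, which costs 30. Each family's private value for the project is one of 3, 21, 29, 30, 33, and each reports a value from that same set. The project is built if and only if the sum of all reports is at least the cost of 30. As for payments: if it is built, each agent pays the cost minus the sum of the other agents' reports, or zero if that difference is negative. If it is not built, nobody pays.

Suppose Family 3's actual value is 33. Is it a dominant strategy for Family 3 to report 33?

Check each profile of the others' reports and compare truth against every alternative report.
Others report (3, 3, 29): truth gives 33, best alternative gives 33.
Others report (3, 3, 30): truth gives 33, best alternative gives 33.
Others report (3, 3, 33): truth gives 33, best alternative gives 33.
Others report (3, 21, 21): truth gives 33, best alternative gives 33.
Others report (3, 21, 29): truth gives 33, best alternative gives 33.
Others report (3, 21, 30): truth gives 33, best alternative gives 33.
(Remaining 119 profiles checked similarly; truth is weakly best in each.)
In every case the truthful report is at least as good as any alternative, so it is a dominant strategy.

Yes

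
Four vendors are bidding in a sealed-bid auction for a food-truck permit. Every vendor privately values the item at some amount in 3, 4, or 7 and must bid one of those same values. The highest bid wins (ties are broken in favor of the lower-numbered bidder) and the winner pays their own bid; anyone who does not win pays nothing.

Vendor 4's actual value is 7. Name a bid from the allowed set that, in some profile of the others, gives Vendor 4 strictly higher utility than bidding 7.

Suppose Vendor 1 bids 3, Vendor 2 bids 3 and Vendor 3 bids 3.
Bid 7: wins, pays 7, utility 7 - 7 = 0.
Bid 4: wins, pays 4, utility 7 - 4 = 3.
So bidding 4 beats truth here (3 > 0).

4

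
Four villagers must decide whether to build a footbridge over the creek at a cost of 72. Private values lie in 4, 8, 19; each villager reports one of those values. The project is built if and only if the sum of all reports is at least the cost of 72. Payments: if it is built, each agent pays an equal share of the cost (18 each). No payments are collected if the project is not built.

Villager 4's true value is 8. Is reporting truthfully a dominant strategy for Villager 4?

Check each profile of the others' reports and compare truth against every alternative report.
Others report (4, 4, 4): truth gives 0, best alternative gives 0.
Others report (4, 4, 8): truth gives 0, best alternative gives 0.
Others report (4, 4, 19): truth gives 0, best alternative gives 0.
Others report (4, 8, 4): truth gives 0, best alternative gives 0.
Others report (4, 8, 8): truth gives 0, best alternative gives 0.
Others report (4, 8, 19): truth gives 0, best alternative gives 0.
(Remaining 21 profiles checked similarly; truth is weakly best in each.)
In every case the truthful report is at least as good as any alternative, so it is a dominant strategy.

Yes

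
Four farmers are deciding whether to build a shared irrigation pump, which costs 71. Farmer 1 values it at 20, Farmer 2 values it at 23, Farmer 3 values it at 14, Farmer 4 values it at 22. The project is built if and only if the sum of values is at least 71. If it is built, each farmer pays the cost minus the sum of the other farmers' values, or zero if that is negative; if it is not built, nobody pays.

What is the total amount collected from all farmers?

47

Total value 79 ≥ cost 71, so it is built.
Farmer 1: others sum to 59; max(0, 71 - 59) = 12.
Farmer 2: others sum to 56; max(0, 71 - 56) = 15.
Farmer 3: others sum to 65; max(0, 71 - 65) = 6.
Farmer 4: others sum to 57; max(0, 71 - 57) = 14.
Total collected = 12 + 15 + 6 + 14 = 47.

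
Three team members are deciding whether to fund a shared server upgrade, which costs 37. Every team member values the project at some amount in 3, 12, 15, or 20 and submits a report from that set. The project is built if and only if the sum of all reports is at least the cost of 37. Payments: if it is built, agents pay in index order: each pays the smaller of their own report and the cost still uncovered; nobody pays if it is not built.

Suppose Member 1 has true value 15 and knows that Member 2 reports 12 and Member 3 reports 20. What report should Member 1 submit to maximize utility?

12

Report 3: project not built, utility 0.
Report 12: project built, pays 12, utility 15 - 12 = 3.
Report 15: project built, pays 15, utility 15 - 15 = 0.
Report 20: project built, pays 20, utility 15 - 20 = -5.
The best choice is 12 with utility 3.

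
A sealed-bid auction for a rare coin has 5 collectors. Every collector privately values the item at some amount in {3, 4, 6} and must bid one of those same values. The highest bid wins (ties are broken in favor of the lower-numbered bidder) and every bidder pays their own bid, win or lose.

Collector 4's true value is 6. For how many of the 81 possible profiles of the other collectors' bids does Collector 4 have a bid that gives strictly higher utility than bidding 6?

59

Others bid (3, 3, 3, 3): truth gives 0; bid 4 gives 2 > 0. Violating.
Others bid (3, 3, 3, 4): truth gives 0; bid 4 gives 2 > 0. Violating.
Others bid (3, 3, 6, 3): truth gives -6; bid 3 gives -3 > -6. Violating.
Others bid (3, 3, 6, 4): truth gives -6; bid 3 gives -3 > -6. Violating.
Others bid (3, 3, 3, 6): truth gives 0; no alternative beats it.
Others bid (3, 3, 4, 3): truth gives 0; no alternative beats it.
(Checking all 81 profiles: 59 have a profitable deviation, 22 do not.)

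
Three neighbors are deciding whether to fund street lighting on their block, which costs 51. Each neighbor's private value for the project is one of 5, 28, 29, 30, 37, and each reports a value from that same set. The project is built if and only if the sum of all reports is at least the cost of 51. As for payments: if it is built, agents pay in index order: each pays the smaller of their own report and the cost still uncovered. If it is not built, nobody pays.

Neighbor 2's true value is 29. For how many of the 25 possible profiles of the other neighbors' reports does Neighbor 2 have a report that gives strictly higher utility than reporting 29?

Others report (5, 28): truth gives 0; report 28 gives 1 > 0. Violating.
Others report (5, 29): truth gives 0; report 28 gives 1 > 0. Violating.
Others report (5, 30): truth gives 0; report 28 gives 1 > 0. Violating.
Others report (5, 37): truth gives 0; report 28 gives 1 > 0. Violating.
Others report (5, 5): truth gives 0; no alternative beats it.
Others report (28, 5): truth gives 6; no alternative beats it.
(Checking all 25 profiles: 20 have a profitable deviation, 5 do not.)

20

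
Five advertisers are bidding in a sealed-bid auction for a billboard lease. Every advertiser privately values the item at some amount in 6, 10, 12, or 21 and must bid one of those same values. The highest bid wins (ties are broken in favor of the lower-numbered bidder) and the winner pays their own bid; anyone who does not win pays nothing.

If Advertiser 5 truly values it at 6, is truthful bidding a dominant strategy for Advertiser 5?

Check each profile of the others' bids and compare truth against every alternative bid.
Others bid (6, 6, 6, 6): truth gives 0, best alternative gives -4.
Others bid (6, 6, 6, 10): truth gives 0, best alternative gives 0.
Others bid (6, 6, 6, 12): truth gives 0, best alternative gives 0.
Others bid (6, 6, 6, 21): truth gives 0, best alternative gives 0.
Others bid (6, 6, 10, 6): truth gives 0, best alternative gives 0.
Others bid (6, 6, 10, 10): truth gives 0, best alternative gives 0.
(Remaining 250 profiles checked similarly; truth is weakly best in each.)
In every case the truthful bid is at least as good as any alternative, so it is a dominant strategy.

Yes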